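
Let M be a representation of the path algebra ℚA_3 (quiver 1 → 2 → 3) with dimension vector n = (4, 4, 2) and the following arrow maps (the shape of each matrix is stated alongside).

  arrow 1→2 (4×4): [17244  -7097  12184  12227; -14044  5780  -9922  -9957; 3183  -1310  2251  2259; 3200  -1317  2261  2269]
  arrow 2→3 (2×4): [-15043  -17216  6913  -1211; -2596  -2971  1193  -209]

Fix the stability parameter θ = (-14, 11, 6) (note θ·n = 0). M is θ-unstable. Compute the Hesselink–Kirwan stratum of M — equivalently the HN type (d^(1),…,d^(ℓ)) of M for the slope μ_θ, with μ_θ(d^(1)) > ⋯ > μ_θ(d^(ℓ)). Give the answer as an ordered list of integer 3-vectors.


Barcode: M ≅ I[1,2]^2, I[1,3]^2. HN layers by μ_θ (3 steps, strictly decreasing):
  μ^(1)=11; μ^(2)=17/2; μ^(3)=-14

((0, 2, 0); (0, 2, 2); (4, 0, 0))


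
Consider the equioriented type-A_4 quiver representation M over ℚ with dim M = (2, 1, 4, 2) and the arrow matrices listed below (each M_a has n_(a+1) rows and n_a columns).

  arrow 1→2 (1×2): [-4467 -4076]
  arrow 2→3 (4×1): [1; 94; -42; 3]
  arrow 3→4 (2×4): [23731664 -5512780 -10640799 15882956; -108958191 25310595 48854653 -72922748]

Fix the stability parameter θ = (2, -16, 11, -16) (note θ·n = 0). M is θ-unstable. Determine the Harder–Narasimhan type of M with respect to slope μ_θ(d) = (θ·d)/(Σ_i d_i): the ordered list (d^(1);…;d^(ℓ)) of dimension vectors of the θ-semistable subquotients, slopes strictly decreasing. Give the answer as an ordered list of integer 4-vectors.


Interval decomposition of M: I[1,1], I[1,4], I[3,3]^2, I[3,4].
HN type (ℓ=4): μ^(1)=11; μ^(2)=2; μ^(3)=-5/2; μ^(4)=-7

((0, 0, 2, 0); (1, 0, 0, 0); (0, 0, 2, 2); (1, 1, 0, 0))


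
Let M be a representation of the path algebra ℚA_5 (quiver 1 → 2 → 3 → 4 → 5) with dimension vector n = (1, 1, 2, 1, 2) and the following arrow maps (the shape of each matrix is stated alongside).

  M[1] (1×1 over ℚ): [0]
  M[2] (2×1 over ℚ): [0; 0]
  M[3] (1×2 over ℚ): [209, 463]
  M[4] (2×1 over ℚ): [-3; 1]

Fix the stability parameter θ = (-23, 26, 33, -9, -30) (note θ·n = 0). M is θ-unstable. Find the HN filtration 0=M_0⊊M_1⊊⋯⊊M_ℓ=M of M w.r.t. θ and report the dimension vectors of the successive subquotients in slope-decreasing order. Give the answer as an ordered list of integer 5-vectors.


Via rank(M_{q-1}∘⋯∘M_p): M ≅ I[1,1], I[2,2], I[3,3], I[3,5], I[5,5].
μ_θ-semistable layers: μ^(1)=33; μ^(2)=26; μ^(3)=-2; μ^(4)=-23; μ^(5)=-30

((0, 0, 1, 0, 0); (0, 1, 0, 0, 0); (0, 0, 1, 1, 1); (1, 0, 0, 0, 0); (0, 0, 0, 0, 1))


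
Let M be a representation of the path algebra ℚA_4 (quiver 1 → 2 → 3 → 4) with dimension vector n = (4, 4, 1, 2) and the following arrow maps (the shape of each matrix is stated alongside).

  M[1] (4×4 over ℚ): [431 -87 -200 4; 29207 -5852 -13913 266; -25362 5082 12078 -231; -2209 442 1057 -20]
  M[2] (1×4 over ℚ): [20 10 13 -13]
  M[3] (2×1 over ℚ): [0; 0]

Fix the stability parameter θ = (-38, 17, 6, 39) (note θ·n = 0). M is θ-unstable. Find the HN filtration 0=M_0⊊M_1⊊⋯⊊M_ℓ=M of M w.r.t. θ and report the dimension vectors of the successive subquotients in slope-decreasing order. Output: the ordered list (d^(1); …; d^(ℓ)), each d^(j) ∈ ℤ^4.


Interval decomposition of M: I[1,1], I[1,2]^2, I[1,3], I[2,2], I[4,4]^2.
HN type (ℓ=4): μ^(1)=39; μ^(2)=17; μ^(3)=23/2; μ^(4)=-38

((0, 0, 0, 2); (0, 3, 0, 0); (0, 1, 1, 0); (4, 0, 0, 0))


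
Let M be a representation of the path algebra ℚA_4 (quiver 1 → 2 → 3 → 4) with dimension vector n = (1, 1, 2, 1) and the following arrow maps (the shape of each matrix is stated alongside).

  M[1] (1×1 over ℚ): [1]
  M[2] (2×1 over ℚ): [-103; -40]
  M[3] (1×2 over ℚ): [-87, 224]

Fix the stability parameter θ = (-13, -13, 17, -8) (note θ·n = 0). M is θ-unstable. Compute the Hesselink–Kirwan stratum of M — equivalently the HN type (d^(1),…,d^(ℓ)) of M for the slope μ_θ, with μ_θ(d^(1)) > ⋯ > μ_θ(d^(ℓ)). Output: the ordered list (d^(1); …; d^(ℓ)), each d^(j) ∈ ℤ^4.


Via rank(M_{q-1}∘⋯∘M_p): M ≅ I[1,4], I[3,3].
μ_θ-semistable layers: μ^(1)=17; μ^(2)=9/2; μ^(3)=-13

((0, 0, 1, 0); (0, 0, 1, 1); (1, 1, 0, 0))


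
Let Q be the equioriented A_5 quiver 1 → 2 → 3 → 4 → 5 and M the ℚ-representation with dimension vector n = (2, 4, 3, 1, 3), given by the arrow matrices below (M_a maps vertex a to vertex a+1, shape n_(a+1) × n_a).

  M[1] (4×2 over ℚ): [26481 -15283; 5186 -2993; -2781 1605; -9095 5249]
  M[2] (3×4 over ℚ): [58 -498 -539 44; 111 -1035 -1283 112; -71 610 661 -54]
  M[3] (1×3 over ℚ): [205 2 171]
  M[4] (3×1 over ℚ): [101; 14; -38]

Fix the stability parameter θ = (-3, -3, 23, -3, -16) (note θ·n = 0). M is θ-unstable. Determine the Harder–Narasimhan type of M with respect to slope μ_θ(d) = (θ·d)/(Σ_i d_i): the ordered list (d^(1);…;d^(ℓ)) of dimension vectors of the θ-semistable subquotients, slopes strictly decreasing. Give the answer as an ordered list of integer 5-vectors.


Interval decomposition of M: I[1,3], I[1,5], I[2,2], I[2,3], I[5,5]^2.
HN type (ℓ=4): μ^(1)=23; μ^(2)=4/3; μ^(3)=-3; μ^(4)=-16

((0, 0, 2, 0, 0); (0, 0, 1, 1, 1); (2, 4, 0, 0, 0); (0, 0, 0, 0, 2))


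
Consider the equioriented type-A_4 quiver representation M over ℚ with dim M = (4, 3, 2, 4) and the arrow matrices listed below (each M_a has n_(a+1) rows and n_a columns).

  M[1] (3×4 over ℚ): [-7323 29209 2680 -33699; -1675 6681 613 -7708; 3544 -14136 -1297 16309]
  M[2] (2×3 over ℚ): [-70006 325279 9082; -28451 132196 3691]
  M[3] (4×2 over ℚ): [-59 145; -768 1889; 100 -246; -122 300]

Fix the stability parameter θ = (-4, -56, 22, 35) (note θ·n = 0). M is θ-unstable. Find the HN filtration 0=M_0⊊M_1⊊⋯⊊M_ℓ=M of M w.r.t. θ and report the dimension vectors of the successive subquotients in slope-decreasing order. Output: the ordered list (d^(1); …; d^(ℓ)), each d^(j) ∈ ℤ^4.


Interval decomposition of M: I[1,1]^2, I[1,2], I[1,4], I[2,4], I[4,4]^2.
HN type (ℓ=5): μ^(1)=35; μ^(2)=22; μ^(3)=-4; μ^(4)=-30; μ^(5)=-56

((0, 0, 0, 4); (0, 0, 2, 0); (2, 0, 0, 0); (2, 2, 0, 0); (0, 1, 0, 0))


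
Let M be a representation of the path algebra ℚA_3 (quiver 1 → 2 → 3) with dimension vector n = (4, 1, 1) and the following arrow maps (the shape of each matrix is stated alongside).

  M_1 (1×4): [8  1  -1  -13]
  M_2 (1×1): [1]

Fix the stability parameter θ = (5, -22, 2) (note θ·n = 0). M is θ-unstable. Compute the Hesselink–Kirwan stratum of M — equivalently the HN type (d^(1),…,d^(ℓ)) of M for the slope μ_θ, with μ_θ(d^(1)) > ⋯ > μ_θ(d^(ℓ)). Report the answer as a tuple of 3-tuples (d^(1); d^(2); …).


Via rank(M_{q-1}∘⋯∘M_p): M ≅ I[1,1]^3, I[1,3].
μ_θ-semistable layers: μ^(1)=5; μ^(2)=2; μ^(3)=-17/2

((3, 0, 0); (0, 0, 1); (1, 1, 0))


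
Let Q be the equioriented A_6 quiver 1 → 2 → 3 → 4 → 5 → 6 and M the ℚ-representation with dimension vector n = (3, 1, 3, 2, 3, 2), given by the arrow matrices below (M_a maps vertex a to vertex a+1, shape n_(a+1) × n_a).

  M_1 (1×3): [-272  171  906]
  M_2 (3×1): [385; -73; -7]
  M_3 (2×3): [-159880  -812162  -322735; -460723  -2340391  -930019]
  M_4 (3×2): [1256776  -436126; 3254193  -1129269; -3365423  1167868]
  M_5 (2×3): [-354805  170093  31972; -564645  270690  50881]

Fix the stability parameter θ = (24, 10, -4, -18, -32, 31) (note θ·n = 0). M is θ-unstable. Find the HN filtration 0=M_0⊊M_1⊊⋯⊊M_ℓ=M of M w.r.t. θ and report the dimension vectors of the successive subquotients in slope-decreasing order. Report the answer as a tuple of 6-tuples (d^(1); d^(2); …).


Barcode: M ≅ I[1,1]^2, I[1,6], I[3,3], I[3,6], I[5,5]. HN layers by μ_θ (5 steps, strictly decreasing):
  μ^(1)=31; μ^(2)=24; μ^(3)=-4; μ^(4)=-18; μ^(5)=-32

((0, 0, 0, 0, 0, 2); (2, 0, 0, 0, 0, 0); (1, 1, 2, 1, 1, 0); (0, 0, 1, 1, 1, 0); (0, 0, 0, 0, 1, 0))


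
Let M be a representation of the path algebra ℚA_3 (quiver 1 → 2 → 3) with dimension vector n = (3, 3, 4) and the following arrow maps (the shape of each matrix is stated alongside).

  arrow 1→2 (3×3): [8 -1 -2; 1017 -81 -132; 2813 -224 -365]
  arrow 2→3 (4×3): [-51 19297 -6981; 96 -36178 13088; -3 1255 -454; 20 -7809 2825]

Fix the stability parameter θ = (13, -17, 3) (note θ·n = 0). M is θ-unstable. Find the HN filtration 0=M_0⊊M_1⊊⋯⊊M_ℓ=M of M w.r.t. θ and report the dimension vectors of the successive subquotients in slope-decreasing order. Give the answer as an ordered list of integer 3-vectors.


Barcode: M ≅ I[1,3]^3, I[3,3]. HN layers by μ_θ (2 steps, strictly decreasing):
  μ^(1)=3; μ^(2)=-2

((0, 0, 4); (3, 3, 0))


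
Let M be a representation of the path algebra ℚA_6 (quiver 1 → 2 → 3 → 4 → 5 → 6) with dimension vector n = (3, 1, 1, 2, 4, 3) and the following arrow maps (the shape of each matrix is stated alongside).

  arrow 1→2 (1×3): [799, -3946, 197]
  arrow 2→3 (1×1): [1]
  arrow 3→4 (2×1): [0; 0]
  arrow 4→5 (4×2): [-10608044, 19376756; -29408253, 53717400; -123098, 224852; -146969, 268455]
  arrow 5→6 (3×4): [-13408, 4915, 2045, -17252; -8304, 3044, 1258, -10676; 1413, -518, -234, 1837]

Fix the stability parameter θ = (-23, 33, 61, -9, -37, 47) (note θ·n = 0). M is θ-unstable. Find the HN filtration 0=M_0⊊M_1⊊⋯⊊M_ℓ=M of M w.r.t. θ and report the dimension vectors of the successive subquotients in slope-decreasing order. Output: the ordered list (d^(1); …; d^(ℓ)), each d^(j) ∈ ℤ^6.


Via rank(M_{q-1}∘⋯∘M_p): M ≅ I[1,1]^2, I[1,3], I[4,6]^2, I[5,5], I[5,6].
μ_θ-semistable layers: μ^(1)=61; μ^(2)=47; μ^(3)=33; μ^(4)=-23; μ^(5)=-37

((0, 0, 1, 0, 0, 0); (0, 0, 0, 0, 0, 3); (0, 1, 0, 0, 0, 0); (3, 0, 0, 2, 2, 0); (0, 0, 0, 0, 2, 0))


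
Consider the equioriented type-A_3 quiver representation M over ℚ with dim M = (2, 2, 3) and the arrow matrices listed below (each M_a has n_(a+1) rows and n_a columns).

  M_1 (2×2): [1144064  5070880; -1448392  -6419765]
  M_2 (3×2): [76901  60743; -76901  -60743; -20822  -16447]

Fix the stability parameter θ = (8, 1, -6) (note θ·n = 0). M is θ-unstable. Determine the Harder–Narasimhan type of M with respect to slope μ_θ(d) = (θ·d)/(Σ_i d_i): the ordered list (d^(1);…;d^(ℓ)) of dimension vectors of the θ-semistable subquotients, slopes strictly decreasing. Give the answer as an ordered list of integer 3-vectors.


Barcode: M ≅ I[1,1], I[1,3], I[2,3], I[3,3]. HN layers by μ_θ (4 steps, strictly decreasing):
  μ^(1)=8; μ^(2)=1; μ^(3)=-5/2; μ^(4)=-6

((1, 0, 0); (1, 1, 1); (0, 1, 1); (0, 0, 1))


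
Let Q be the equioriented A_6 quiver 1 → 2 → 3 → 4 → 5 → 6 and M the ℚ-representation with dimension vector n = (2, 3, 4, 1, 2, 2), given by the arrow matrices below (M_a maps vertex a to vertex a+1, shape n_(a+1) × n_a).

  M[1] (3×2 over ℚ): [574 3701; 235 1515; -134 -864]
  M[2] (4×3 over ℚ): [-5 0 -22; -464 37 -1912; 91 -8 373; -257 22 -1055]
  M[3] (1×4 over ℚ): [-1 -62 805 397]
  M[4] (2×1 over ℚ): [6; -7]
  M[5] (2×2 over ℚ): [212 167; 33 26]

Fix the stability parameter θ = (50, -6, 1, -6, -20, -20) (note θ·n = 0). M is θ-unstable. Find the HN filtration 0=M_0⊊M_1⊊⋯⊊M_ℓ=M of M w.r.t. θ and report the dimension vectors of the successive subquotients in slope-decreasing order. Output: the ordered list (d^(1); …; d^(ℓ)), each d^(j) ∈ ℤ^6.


Barcode: M ≅ I[1,3], I[1,6], I[2,3], I[3,3], I[5,6]. HN layers by μ_θ (5 steps, strictly decreasing):
  μ^(1)=15; μ^(2)=1; μ^(3)=-1/6; μ^(4)=-6; μ^(5)=-20

((1, 1, 1, 0, 0, 0); (0, 0, 2, 0, 0, 0); (1, 1, 1, 1, 1, 1); (0, 1, 0, 0, 0, 0); (0, 0, 0, 0, 1, 1))


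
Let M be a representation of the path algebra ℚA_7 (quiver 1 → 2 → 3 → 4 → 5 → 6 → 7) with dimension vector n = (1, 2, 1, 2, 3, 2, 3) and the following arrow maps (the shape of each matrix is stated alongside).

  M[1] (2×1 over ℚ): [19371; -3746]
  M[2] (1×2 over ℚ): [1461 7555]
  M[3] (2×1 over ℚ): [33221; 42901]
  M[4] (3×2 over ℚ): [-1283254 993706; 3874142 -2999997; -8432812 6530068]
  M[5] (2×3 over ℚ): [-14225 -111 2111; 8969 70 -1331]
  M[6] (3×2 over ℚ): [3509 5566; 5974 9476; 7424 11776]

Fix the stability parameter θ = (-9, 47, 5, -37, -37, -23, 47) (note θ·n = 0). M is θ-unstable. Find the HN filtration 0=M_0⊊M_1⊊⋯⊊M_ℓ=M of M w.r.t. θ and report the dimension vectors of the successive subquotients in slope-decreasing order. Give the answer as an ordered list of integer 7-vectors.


Barcode: M ≅ I[1,7], I[2,2], I[4,6], I[5,5], I[7,7]^2. HN layers by μ_θ (4 steps, strictly decreasing):
  μ^(1)=47; μ^(2)=-9; μ^(3)=-23; μ^(4)=-37

((0, 1, 0, 0, 0, 0, 3); (1, 1, 1, 1, 1, 1, 0); (0, 0, 0, 0, 0, 1, 0); (0, 0, 0, 1, 2, 0, 0))


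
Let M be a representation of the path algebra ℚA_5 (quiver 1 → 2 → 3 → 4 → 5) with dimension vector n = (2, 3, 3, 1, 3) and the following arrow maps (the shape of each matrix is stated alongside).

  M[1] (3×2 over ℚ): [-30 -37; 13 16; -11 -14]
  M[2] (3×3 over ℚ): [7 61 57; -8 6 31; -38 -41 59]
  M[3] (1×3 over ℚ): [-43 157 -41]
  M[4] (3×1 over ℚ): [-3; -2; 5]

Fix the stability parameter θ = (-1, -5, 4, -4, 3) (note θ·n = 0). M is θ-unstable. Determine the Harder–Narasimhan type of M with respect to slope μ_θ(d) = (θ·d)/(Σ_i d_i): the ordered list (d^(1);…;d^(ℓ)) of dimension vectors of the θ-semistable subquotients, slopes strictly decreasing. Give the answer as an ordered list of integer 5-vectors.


Interval decomposition of M: I[1,3], I[1,5], I[2,3], I[5,5]^2.
HN type (ℓ=5): μ^(1)=4; μ^(2)=3; μ^(3)=0; μ^(4)=-3; μ^(5)=-5

((0, 0, 2, 0, 0); (0, 0, 0, 0, 3); (0, 0, 1, 1, 0); (2, 2, 0, 0, 0); (0, 1, 0, 0, 0))


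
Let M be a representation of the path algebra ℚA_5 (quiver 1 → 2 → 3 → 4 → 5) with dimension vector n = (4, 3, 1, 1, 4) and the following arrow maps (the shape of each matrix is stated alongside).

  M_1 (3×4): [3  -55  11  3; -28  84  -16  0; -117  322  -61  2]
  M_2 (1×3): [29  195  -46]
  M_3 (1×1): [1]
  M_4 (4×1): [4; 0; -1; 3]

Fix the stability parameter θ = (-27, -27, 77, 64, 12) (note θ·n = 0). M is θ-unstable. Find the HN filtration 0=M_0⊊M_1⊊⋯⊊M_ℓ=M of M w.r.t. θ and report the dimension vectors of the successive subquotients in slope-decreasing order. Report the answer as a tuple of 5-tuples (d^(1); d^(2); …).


Interval decomposition of M: I[1,1], I[1,2]^2, I[1,5], I[5,5]^3.
HN type (ℓ=3): μ^(1)=51; μ^(2)=12; μ^(3)=-27

((0, 0, 1, 1, 1); (0, 0, 0, 0, 3); (4, 3, 0, 0, 0))


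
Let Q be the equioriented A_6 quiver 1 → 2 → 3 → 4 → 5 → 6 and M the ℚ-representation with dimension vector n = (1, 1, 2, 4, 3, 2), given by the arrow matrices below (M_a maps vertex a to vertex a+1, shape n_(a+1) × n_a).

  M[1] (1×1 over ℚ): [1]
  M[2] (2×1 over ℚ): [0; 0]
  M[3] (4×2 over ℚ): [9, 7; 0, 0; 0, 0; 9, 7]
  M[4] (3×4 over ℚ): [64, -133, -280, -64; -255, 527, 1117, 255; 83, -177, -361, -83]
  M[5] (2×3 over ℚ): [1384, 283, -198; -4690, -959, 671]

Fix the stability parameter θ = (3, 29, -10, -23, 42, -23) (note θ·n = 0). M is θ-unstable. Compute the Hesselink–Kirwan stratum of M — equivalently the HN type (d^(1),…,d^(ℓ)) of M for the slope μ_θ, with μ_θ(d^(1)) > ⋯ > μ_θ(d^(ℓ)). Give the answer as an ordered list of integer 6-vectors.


Interval decomposition of M: I[1,2], I[3,3], I[3,4], I[4,4], I[4,5], I[4,6], I[5,6].
HN type (ℓ=7): μ^(1)=42; μ^(2)=29; μ^(3)=19/2; μ^(4)=3; μ^(5)=-10; μ^(6)=-33/2; μ^(7)=-23

((0, 0, 0, 0, 1, 0); (0, 1, 0, 0, 0, 0); (0, 0, 0, 0, 2, 2); (1, 0, 0, 0, 0, 0); (0, 0, 1, 0, 0, 0); (0, 0, 1, 1, 0, 0); (0, 0, 0, 3, 0, 0))


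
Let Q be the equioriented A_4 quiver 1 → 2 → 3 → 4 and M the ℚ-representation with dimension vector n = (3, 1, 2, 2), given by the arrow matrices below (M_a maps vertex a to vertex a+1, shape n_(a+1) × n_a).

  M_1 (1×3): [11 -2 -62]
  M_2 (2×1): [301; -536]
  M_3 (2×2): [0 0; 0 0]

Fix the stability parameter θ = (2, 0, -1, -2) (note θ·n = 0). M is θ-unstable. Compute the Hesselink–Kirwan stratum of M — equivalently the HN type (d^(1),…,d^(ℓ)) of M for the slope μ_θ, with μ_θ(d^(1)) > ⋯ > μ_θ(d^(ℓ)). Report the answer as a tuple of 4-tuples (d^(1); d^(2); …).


Interval decomposition of M: I[1,1]^2, I[1,3], I[3,3], I[4,4]^2.
HN type (ℓ=4): μ^(1)=2; μ^(2)=1/3; μ^(3)=-1; μ^(4)=-2

((2, 0, 0, 0); (1, 1, 1, 0); (0, 0, 1, 0); (0, 0, 0, 2))


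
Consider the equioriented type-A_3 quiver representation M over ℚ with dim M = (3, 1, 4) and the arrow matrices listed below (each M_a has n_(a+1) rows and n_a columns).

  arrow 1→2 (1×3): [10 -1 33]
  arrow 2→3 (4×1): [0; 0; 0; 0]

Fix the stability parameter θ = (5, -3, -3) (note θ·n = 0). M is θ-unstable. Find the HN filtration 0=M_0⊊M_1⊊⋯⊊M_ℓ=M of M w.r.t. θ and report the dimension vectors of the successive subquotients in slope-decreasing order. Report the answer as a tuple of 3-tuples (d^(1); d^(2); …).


Barcode: M ≅ I[1,1]^2, I[1,2], I[3,3]^4. HN layers by μ_θ (3 steps, strictly decreasing):
  μ^(1)=5; μ^(2)=1; μ^(3)=-3

((2, 0, 0); (1, 1, 0); (0, 0, 4))


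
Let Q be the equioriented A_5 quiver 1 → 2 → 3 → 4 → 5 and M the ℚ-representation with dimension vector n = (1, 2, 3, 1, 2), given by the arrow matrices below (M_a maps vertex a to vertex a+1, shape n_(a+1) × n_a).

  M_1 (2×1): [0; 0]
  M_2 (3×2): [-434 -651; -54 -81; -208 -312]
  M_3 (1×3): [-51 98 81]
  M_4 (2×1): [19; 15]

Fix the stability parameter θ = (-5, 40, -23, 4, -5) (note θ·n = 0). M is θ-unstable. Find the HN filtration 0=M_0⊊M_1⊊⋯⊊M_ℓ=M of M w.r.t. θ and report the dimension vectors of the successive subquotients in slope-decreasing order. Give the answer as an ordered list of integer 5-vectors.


Via rank(M_{q-1}∘⋯∘M_p): M ≅ I[1,1], I[2,2], I[2,5], I[3,3]^2, I[5,5].
μ_θ-semistable layers: μ^(1)=40; μ^(2)=4; μ^(3)=-5; μ^(4)=-23

((0, 1, 0, 0, 0); (0, 1, 1, 1, 1); (1, 0, 0, 0, 1); (0, 0, 2, 0, 0))


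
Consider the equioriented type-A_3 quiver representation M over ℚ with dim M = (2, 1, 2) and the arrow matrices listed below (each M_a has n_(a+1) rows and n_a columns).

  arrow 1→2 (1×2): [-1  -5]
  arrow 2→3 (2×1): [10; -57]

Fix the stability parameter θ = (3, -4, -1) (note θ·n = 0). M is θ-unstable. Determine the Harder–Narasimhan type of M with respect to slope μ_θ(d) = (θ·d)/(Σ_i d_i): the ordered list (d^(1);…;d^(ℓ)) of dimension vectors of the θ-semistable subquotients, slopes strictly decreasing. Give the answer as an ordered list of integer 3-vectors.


Barcode: M ≅ I[1,1], I[1,3], I[3,3]. HN layers by μ_θ (3 steps, strictly decreasing):
  μ^(1)=3; μ^(2)=-2/3; μ^(3)=-1

((1, 0, 0); (1, 1, 1); (0, 0, 1))


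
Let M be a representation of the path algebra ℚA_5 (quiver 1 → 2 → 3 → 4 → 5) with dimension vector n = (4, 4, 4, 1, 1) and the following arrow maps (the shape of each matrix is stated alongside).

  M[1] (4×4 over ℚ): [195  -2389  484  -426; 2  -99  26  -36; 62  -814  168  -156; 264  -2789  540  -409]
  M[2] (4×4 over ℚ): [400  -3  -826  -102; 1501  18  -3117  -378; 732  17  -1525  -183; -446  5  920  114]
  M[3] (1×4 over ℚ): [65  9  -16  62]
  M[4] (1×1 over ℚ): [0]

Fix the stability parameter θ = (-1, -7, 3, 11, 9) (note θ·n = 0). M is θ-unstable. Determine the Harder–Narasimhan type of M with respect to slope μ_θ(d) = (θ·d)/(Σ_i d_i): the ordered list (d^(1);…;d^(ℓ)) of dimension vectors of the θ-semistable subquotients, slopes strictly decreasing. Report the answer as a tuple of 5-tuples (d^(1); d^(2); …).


Interval decomposition of M: I[1,2], I[1,3]^2, I[1,4], I[3,3], I[5,5].
HN type (ℓ=4): μ^(1)=11; μ^(2)=9; μ^(3)=3; μ^(4)=-4

((0, 0, 0, 1, 0); (0, 0, 0, 0, 1); (0, 0, 4, 0, 0); (4, 4, 0, 0, 0))


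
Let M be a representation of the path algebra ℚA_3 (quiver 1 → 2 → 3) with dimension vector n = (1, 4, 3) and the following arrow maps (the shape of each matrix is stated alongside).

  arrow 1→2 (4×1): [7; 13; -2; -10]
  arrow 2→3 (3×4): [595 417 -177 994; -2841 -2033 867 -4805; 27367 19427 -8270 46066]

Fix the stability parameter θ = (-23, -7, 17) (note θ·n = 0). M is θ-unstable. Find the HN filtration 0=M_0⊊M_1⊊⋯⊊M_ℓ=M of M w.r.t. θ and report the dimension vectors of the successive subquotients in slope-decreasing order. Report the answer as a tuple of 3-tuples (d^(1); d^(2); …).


Interval decomposition of M: I[1,2], I[2,3]^3.
HN type (ℓ=3): μ^(1)=17; μ^(2)=-7; μ^(3)=-23

((0, 0, 3); (0, 4, 0); (1, 0, 0))


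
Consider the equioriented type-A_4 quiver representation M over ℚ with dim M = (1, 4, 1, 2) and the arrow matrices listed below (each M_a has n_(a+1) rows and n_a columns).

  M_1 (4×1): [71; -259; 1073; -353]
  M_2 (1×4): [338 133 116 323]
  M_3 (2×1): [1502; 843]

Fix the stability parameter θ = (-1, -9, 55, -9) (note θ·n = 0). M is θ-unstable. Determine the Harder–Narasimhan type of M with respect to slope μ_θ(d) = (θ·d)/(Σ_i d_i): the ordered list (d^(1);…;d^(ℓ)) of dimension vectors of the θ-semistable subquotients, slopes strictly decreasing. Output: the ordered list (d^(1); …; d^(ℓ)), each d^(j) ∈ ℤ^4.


Barcode: M ≅ I[1,2], I[2,2]^2, I[2,4], I[4,4]. HN layers by μ_θ (3 steps, strictly decreasing):
  μ^(1)=23; μ^(2)=-5; μ^(3)=-9

((0, 0, 1, 1); (1, 1, 0, 0); (0, 3, 0, 1))


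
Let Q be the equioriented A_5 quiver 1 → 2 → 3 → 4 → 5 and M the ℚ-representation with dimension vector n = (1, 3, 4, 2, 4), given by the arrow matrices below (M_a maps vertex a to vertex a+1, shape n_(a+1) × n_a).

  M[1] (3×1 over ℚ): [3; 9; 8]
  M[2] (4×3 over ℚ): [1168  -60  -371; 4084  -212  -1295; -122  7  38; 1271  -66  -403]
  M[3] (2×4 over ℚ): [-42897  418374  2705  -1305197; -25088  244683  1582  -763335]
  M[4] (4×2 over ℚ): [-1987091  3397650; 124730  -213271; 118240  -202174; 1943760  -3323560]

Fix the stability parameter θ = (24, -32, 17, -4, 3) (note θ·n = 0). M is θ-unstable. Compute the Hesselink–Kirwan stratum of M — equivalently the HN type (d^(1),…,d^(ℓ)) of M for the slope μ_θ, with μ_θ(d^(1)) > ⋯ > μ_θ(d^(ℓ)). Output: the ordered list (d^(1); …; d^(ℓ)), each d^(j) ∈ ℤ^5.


Via rank(M_{q-1}∘⋯∘M_p): M ≅ I[1,5], I[2,3], I[2,5], I[3,3], I[5,5]^2.
μ_θ-semistable layers: μ^(1)=17; μ^(2)=16/3; μ^(3)=3; μ^(4)=-4; μ^(5)=-32

((0, 0, 2, 0, 0); (0, 0, 2, 2, 2); (0, 0, 0, 0, 2); (1, 1, 0, 0, 0); (0, 2, 0, 0, 0))


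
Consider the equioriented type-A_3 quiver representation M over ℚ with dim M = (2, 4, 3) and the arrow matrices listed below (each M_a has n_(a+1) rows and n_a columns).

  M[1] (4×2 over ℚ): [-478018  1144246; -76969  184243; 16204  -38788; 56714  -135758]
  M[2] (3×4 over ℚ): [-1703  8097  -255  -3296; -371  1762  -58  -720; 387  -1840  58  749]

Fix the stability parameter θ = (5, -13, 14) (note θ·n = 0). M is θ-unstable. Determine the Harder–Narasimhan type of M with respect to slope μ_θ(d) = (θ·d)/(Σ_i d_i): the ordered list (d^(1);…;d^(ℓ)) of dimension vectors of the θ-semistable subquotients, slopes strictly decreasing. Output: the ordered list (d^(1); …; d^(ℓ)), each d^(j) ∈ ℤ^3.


Via rank(M_{q-1}∘⋯∘M_p): M ≅ I[1,1], I[1,3], I[2,2], I[2,3]^2.
μ_θ-semistable layers: μ^(1)=14; μ^(2)=5; μ^(3)=-4; μ^(4)=-13

((0, 0, 3); (1, 0, 0); (1, 1, 0); (0, 3, 0))


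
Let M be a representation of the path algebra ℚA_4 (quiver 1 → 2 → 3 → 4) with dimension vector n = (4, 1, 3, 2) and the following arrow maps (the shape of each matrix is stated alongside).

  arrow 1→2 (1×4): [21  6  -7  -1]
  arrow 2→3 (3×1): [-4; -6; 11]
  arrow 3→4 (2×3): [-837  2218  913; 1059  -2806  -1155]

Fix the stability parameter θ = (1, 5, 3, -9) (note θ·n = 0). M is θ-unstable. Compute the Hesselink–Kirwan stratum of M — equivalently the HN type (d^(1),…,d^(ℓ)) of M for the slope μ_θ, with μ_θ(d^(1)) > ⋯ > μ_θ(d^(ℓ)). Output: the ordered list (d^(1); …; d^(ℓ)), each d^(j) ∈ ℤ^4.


Interval decomposition of M: I[1,1]^3, I[1,4], I[3,3], I[3,4].
HN type (ℓ=4): μ^(1)=3; μ^(2)=1; μ^(3)=0; μ^(4)=-3

((0, 0, 1, 0); (3, 0, 0, 0); (1, 1, 1, 1); (0, 0, 1, 1))


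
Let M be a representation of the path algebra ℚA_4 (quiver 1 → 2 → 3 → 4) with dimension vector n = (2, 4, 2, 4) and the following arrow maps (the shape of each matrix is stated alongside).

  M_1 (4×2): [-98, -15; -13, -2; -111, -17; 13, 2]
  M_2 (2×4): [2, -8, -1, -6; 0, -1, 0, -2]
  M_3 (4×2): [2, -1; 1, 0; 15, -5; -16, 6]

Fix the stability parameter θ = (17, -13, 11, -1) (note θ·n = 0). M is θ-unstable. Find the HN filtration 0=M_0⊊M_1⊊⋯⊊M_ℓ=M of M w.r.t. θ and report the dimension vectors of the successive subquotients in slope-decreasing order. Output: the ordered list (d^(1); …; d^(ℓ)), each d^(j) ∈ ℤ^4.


Interval decomposition of M: I[1,4]^2, I[2,2]^2, I[4,4]^2.
HN type (ℓ=4): μ^(1)=5; μ^(2)=2; μ^(3)=-1; μ^(4)=-13

((0, 0, 2, 2); (2, 2, 0, 0); (0, 0, 0, 2); (0, 2, 0, 0))


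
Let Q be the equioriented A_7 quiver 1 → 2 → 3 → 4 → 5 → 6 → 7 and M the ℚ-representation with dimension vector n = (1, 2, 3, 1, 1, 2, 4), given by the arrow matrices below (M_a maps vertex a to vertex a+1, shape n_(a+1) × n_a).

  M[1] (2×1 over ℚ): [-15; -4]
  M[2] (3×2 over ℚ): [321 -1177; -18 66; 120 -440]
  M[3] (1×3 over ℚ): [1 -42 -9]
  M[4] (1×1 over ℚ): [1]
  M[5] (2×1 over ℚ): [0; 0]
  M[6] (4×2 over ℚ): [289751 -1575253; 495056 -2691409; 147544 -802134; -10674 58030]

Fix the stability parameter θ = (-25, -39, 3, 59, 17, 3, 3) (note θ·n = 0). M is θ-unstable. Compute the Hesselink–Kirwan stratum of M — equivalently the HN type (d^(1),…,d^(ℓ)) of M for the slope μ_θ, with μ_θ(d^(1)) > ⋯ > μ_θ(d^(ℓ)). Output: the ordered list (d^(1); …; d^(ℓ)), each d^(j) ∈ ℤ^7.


Barcode: M ≅ I[1,5], I[2,2], I[3,3]^2, I[6,7]^2, I[7,7]^2. HN layers by μ_θ (4 steps, strictly decreasing):
  μ^(1)=38; μ^(2)=3; μ^(3)=-32; μ^(4)=-39

((0, 0, 0, 1, 1, 0, 0); (0, 0, 3, 0, 0, 2, 4); (1, 1, 0, 0, 0, 0, 0); (0, 1, 0, 0, 0, 0, 0))


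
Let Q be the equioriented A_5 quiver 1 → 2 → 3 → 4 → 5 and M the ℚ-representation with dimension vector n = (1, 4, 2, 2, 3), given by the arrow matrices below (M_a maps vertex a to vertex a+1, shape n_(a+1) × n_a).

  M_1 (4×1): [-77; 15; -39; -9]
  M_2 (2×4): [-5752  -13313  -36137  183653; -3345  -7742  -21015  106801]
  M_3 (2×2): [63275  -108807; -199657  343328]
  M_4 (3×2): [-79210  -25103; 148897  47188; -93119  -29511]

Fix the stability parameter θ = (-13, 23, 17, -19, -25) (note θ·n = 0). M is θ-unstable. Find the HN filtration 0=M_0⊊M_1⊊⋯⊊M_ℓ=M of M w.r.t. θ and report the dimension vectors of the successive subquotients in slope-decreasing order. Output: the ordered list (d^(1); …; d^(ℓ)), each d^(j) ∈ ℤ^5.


Via rank(M_{q-1}∘⋯∘M_p): M ≅ I[1,5], I[2,2]^2, I[2,5], I[5,5].
μ_θ-semistable layers: μ^(1)=23; μ^(2)=-1; μ^(3)=-13; μ^(4)=-25

((0, 2, 0, 0, 0); (0, 2, 2, 2, 2); (1, 0, 0, 0, 0); (0, 0, 0, 0, 1))


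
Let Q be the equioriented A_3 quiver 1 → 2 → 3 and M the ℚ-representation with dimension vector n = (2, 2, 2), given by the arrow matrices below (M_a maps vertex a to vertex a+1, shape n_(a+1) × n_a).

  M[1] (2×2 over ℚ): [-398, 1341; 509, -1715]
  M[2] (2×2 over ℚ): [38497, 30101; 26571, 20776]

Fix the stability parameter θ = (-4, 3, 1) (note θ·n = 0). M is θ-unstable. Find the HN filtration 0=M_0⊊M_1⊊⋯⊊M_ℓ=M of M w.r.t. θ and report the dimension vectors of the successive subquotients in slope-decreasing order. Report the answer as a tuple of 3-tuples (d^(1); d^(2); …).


Via rank(M_{q-1}∘⋯∘M_p): M ≅ I[1,3]^2.
μ_θ-semistable layers: μ^(1)=2; μ^(2)=-4

((0, 2, 2); (2, 0, 0))


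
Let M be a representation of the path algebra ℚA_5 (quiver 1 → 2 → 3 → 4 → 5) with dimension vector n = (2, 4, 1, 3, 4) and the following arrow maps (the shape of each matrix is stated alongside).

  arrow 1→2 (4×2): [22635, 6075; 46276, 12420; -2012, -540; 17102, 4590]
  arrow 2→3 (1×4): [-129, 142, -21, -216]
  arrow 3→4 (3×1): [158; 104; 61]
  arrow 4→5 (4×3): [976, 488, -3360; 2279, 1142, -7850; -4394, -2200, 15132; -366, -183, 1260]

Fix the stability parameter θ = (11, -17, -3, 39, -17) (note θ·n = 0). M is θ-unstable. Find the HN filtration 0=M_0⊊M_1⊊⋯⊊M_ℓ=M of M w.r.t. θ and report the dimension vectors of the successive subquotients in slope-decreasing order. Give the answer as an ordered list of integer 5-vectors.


Barcode: M ≅ I[1,1], I[1,4], I[2,2]^3, I[4,5]^2, I[5,5]^2. HN layers by μ_θ (4 steps, strictly decreasing):
  μ^(1)=39; μ^(2)=11; μ^(3)=-3; μ^(4)=-17

((0, 0, 0, 1, 0); (1, 0, 0, 2, 2); (1, 1, 1, 0, 0); (0, 3, 0, 0, 2))


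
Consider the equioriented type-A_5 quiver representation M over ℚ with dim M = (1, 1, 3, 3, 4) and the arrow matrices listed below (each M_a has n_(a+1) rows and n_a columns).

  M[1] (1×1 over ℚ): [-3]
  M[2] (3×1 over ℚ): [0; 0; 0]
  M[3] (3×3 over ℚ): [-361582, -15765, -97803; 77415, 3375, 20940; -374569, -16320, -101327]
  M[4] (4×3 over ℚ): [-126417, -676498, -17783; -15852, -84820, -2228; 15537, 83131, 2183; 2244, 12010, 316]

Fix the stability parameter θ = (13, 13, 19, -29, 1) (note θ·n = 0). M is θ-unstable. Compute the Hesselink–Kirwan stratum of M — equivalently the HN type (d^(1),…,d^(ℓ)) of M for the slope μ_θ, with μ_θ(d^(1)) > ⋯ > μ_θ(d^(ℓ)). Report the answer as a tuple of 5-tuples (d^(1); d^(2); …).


Interval decomposition of M: I[1,2], I[3,3], I[3,4], I[3,5], I[4,5], I[5,5]^2.
HN type (ℓ=5): μ^(1)=19; μ^(2)=13; μ^(3)=1; μ^(4)=-5; μ^(5)=-29

((0, 0, 1, 0, 0); (1, 1, 0, 0, 0); (0, 0, 0, 0, 4); (0, 0, 2, 2, 0); (0, 0, 0, 1, 0))


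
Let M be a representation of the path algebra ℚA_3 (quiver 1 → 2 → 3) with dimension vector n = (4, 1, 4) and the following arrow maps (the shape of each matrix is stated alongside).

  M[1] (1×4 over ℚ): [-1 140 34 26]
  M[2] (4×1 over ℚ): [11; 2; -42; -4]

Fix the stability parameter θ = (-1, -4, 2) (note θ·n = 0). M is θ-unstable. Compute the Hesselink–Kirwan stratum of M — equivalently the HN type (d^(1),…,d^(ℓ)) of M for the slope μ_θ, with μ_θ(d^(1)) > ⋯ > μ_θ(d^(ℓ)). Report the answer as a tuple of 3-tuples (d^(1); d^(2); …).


Interval decomposition of M: I[1,1]^3, I[1,3], I[3,3]^3.
HN type (ℓ=3): μ^(1)=2; μ^(2)=-1; μ^(3)=-5/2

((0, 0, 4); (3, 0, 0); (1, 1, 0))


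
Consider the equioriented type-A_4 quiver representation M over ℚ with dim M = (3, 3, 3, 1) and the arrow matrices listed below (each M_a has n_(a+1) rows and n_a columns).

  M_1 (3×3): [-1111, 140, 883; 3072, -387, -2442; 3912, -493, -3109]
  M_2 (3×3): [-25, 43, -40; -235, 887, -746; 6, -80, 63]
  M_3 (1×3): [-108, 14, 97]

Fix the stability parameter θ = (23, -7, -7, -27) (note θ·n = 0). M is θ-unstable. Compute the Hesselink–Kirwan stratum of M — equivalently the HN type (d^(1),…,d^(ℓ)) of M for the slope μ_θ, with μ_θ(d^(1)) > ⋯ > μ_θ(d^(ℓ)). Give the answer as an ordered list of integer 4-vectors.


Interval decomposition of M: I[1,3]^2, I[1,4].
HN type (ℓ=2): μ^(1)=3; μ^(2)=-9/2

((2, 2, 2, 0); (1, 1, 1, 1))


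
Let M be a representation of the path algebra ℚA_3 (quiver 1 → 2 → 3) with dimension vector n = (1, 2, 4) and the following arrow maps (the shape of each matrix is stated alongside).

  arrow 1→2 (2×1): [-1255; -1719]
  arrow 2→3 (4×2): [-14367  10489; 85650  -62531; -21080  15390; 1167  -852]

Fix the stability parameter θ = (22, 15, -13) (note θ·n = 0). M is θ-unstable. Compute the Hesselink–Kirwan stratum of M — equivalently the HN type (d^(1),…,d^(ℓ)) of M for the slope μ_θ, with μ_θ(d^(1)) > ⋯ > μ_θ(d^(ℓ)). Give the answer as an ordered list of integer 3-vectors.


Interval decomposition of M: I[1,3], I[2,3], I[3,3]^2.
HN type (ℓ=3): μ^(1)=8; μ^(2)=1; μ^(3)=-13

((1, 1, 1); (0, 1, 1); (0, 0, 2))


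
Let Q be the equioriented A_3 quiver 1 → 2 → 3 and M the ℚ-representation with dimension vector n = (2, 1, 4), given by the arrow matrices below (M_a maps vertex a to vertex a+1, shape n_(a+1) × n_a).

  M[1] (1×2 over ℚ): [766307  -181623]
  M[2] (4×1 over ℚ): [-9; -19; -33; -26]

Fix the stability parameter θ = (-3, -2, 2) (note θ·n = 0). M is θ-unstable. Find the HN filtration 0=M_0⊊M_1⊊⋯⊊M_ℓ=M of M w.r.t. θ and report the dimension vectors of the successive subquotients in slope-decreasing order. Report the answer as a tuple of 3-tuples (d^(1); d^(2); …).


Via rank(M_{q-1}∘⋯∘M_p): M ≅ I[1,1], I[1,3], I[3,3]^3.
μ_θ-semistable layers: μ^(1)=2; μ^(2)=-2; μ^(3)=-3

((0, 0, 4); (0, 1, 0); (2, 0, 0))


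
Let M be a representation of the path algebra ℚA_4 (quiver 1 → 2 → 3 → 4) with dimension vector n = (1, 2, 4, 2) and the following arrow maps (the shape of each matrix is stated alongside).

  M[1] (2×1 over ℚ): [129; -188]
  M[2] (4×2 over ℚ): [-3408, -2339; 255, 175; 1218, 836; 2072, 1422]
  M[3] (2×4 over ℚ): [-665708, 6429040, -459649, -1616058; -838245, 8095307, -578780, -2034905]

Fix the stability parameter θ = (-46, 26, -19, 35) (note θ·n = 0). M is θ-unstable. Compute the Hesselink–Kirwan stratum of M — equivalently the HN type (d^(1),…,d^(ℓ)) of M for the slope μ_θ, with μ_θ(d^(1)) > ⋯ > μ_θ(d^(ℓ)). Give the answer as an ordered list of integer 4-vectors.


Via rank(M_{q-1}∘⋯∘M_p): M ≅ I[1,4], I[2,3], I[3,3], I[3,4].
μ_θ-semistable layers: μ^(1)=35; μ^(2)=7/2; μ^(3)=-19; μ^(4)=-46

((0, 0, 0, 2); (0, 2, 2, 0); (0, 0, 2, 0); (1, 0, 0, 0))


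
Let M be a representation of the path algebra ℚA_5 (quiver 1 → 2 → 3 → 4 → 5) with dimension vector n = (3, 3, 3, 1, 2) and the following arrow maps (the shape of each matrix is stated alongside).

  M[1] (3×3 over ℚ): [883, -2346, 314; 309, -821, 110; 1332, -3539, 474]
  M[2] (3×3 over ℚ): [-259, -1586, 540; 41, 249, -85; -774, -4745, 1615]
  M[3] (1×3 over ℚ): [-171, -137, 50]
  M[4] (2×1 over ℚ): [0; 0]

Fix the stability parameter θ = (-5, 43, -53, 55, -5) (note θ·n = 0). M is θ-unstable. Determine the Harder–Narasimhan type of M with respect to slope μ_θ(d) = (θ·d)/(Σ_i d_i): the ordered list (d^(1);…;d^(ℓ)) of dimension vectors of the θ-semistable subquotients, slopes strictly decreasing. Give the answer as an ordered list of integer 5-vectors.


Barcode: M ≅ I[1,2], I[1,3], I[1,4], I[3,3], I[5,5]^2. HN layers by μ_θ (4 steps, strictly decreasing):
  μ^(1)=55; μ^(2)=43; μ^(3)=-5; μ^(4)=-53

((0, 0, 0, 1, 0); (0, 1, 0, 0, 0); (3, 2, 2, 0, 2); (0, 0, 1, 0, 0))


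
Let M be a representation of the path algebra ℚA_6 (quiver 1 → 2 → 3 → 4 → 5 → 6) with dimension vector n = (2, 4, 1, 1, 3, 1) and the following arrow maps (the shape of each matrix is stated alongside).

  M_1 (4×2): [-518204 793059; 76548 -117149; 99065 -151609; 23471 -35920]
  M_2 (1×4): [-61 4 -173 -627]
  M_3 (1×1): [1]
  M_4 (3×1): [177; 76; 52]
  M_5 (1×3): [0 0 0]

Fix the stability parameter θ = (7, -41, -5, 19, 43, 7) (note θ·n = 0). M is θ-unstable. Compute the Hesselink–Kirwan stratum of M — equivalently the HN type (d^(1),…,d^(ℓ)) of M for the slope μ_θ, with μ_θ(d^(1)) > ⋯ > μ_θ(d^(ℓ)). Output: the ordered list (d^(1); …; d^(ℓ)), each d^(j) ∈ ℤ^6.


Via rank(M_{q-1}∘⋯∘M_p): M ≅ I[1,2], I[1,5], I[2,2]^2, I[5,5]^2, I[6,6].
μ_θ-semistable layers: μ^(1)=43; μ^(2)=19; μ^(3)=7; μ^(4)=-5; μ^(5)=-17; μ^(6)=-41

((0, 0, 0, 0, 3, 0); (0, 0, 0, 1, 0, 0); (0, 0, 0, 0, 0, 1); (0, 0, 1, 0, 0, 0); (2, 2, 0, 0, 0, 0); (0, 2, 0, 0, 0, 0))


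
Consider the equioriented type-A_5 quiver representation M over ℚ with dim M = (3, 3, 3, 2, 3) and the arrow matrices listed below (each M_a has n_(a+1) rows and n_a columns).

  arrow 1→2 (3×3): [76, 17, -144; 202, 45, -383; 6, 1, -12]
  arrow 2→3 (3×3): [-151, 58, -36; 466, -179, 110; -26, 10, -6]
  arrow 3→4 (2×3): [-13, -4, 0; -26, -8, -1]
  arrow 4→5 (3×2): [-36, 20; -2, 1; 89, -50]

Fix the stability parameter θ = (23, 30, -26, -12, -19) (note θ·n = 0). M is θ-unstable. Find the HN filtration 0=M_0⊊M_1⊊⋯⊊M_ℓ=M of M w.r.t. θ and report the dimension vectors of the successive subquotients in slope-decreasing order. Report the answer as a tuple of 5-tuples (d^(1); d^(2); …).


Interval decomposition of M: I[1,3], I[1,5]^2, I[5,5].
HN type (ℓ=3): μ^(1)=9; μ^(2)=-4/5; μ^(3)=-19

((1, 1, 1, 0, 0); (2, 2, 2, 2, 2); (0, 0, 0, 0, 1))


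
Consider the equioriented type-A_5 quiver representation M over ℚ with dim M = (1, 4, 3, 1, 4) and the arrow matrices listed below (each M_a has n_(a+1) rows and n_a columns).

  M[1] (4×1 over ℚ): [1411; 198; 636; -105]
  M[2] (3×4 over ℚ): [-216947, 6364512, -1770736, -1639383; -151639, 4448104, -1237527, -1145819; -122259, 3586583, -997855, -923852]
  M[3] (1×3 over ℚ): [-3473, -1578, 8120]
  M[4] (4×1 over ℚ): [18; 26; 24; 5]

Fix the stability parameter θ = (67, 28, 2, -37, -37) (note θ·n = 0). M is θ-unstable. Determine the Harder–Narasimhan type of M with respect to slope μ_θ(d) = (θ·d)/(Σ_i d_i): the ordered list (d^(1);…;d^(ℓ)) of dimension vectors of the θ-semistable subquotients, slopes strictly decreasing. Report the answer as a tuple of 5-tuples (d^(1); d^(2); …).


Via rank(M_{q-1}∘⋯∘M_p): M ≅ I[1,5], I[2,2], I[2,3]^2, I[5,5]^3.
μ_θ-semistable layers: μ^(1)=28; μ^(2)=15; μ^(3)=23/5; μ^(4)=-37

((0, 1, 0, 0, 0); (0, 2, 2, 0, 0); (1, 1, 1, 1, 1); (0, 0, 0, 0, 3))


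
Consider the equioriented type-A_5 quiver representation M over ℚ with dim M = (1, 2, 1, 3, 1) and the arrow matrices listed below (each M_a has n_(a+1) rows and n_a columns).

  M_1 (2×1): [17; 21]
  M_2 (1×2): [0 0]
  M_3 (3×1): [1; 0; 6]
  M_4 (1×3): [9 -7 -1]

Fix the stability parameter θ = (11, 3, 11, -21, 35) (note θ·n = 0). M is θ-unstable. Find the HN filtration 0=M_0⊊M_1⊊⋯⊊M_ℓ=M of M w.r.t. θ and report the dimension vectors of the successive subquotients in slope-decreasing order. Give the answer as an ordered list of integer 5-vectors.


Interval decomposition of M: I[1,2], I[2,2], I[3,5], I[4,4]^2.
HN type (ℓ=5): μ^(1)=35; μ^(2)=7; μ^(3)=3; μ^(4)=-5; μ^(5)=-21

((0, 0, 0, 0, 1); (1, 1, 0, 0, 0); (0, 1, 0, 0, 0); (0, 0, 1, 1, 0); (0, 0, 0, 2, 0))


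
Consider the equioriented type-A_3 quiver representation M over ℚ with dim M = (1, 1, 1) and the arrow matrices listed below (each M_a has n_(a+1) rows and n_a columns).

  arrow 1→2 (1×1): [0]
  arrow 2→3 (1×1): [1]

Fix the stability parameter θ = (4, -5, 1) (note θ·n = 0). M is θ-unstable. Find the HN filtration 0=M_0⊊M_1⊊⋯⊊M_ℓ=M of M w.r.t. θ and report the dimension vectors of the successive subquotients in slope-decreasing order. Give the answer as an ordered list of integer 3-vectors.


Barcode: M ≅ I[1,1], I[2,3]. HN layers by μ_θ (3 steps, strictly decreasing):
  μ^(1)=4; μ^(2)=1; μ^(3)=-5

((1, 0, 0); (0, 0, 1); (0, 1, 0))


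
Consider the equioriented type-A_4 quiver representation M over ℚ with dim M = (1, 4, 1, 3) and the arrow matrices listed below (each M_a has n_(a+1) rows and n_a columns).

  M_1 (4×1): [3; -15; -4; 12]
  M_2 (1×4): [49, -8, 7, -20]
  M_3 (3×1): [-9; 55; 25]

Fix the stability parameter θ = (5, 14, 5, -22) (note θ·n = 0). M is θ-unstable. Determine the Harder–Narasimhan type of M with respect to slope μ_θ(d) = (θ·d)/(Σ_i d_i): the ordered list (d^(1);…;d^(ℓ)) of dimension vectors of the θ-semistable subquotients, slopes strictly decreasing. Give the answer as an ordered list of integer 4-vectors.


Interval decomposition of M: I[1,4], I[2,2]^3, I[4,4]^2.
HN type (ℓ=3): μ^(1)=14; μ^(2)=1/2; μ^(3)=-22

((0, 3, 0, 0); (1, 1, 1, 1); (0, 0, 0, 2))
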